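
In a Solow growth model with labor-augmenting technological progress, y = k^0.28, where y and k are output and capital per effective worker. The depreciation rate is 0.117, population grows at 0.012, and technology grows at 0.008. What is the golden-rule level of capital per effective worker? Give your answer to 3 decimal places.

n + g + δ = 0.012 + 0.008 + 0.117 = 0.137.
At the golden rule the marginal product of capital equals n+g+δ: 0.28·k^(0.28−1) = 0.137. Solving, k_gold = (0.28/0.137)^(1/0.72) ≈ 2.6988.

k_gold ≈ 2.699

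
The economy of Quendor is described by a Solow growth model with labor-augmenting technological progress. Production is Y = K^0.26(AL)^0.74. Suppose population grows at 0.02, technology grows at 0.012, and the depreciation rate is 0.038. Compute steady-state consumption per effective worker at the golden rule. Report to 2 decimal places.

c_gold ≈ 1.17

The effective depreciation rate is n + g + δ = 0.02 + 0.012 + 0.038 = 0.07.
Setting f'(k) = n+g+δ gives 0.26·k^(0.26−1) = 0.07, hence k_gold = (0.26/0.07)^(1/0.74) ≈ 5.8898.
y_gold = 5.8898^0.26 ≈ 1.5857.
c_gold = y_gold − (n+g+δ)·k_gold = 1.5857 − 0.07·5.8898 ≈ 1.1734.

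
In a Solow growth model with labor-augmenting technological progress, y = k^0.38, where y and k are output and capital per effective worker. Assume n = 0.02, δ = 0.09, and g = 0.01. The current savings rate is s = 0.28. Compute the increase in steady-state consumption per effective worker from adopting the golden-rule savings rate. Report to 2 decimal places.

Break-even investment rate: n + g + δ = 0.02 + 0.01 + 0.09 = 0.12.
Current steady state (s = 0.28): k* = (0.28/0.12)^(1/0.62) ≈ 3.9220, y* = 3.9220^0.38 ≈ 1.6809, c* = (1−0.28)·1.6809 ≈ 1.2102.
Setting f'(k) = n+g+δ gives 0.38·k^(0.38−1) = 0.12, hence k_gold = (0.38/0.12)^(1/0.62) ≈ 6.4183.
y_gold = 6.4183^0.38 ≈ 2.0268, c_gold = y_gold − 0.12·k_gold ≈ 1.2566.
Gain: Δc = 1.2566 − 1.2102 ≈ 0.0464.

Δc ≈ 0.05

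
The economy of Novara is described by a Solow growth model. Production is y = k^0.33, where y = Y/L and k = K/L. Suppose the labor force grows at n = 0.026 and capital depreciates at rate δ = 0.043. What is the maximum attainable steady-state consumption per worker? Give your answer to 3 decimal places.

Break-even investment rate: n + δ = 0.026 + 0.043 = 0.069.
Setting f'(k) = n+δ gives 0.33·k^(0.33−1) = 0.069, hence k_gold = (0.33/0.069)^(1/0.67) ≈ 10.3377.
y_gold = 10.3377^0.33 ≈ 2.1615.
c_gold = y_gold − (n+δ)·k_gold = 2.1615 − 0.069·10.3377 ≈ 1.4482.

c_gold ≈ 1.448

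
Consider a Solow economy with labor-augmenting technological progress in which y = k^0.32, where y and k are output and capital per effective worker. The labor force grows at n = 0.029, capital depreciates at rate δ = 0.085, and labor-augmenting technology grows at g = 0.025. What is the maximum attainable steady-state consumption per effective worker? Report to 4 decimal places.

The effective depreciation rate is n + g + δ = 0.029 + 0.025 + 0.085 = 0.139.
At the golden rule the marginal product of capital equals n+g+δ: 0.32·k^(0.32−1) = 0.139. Solving, k_gold = (0.32/0.139)^(1/0.68) ≈ 3.4084.
y_gold = 3.4084^0.32 ≈ 1.4805.
c_gold = y_gold − (n+g+δ)·k_gold = 1.4805 − 0.139·3.4084 ≈ 1.0068.

c_gold ≈ 1.0068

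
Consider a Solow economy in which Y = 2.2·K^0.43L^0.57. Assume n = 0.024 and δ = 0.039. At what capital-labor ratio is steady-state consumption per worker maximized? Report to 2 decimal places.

k_gold ≈ 115.91

n + δ = 0.024 + 0.039 = 0.063.
Maximizing c = f(k) − (n+δ)·k gives f'(k) = n+δ, i.e. 0.43·2.2·k^(0.43−1) = 0.063, so k_gold = (0.43·2.2/0.063)^(1/0.57) ≈ 115.9108.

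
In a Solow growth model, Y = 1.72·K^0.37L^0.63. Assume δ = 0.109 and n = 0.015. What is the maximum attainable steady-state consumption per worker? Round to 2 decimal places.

n + δ = 0.015 + 0.109 = 0.124.
Golden rule sets MPK = n+δ: 0.37·1.72·k^(0.37−1) = 0.124, so k_gold = (0.37·1.72/0.124)^(1/0.63) ≈ 13.4114.
y_gold = 1.72·13.4114^0.37 ≈ 4.4946.
c_gold = y_gold − (n+δ)·k_gold = 4.4946 − 0.124·13.4114 ≈ 2.8316.

c_gold ≈ 2.83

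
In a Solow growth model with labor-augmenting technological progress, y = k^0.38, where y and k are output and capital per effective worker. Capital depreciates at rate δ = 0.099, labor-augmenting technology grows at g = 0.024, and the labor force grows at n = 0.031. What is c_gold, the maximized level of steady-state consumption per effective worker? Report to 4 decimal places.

c_gold ≈ 1.0785

n + g + δ = 0.031 + 0.024 + 0.099 = 0.154.
Golden rule sets MPK = n+g+δ: 0.38·k^(0.38−1) = 0.154, so k_gold = (0.38/0.154)^(1/0.62) ≈ 4.2922.
y_gold = 4.2922^0.38 ≈ 1.7395.
c_gold = y_gold − (n+g+δ)·k_gold = 1.7395 − 0.154·4.2922 ≈ 1.0785.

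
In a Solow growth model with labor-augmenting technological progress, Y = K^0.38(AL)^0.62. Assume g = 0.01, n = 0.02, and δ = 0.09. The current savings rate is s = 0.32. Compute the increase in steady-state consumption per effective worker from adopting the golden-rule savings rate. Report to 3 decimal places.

Δc ≈ 0.016

n + g + δ = 0.02 + 0.01 + 0.09 = 0.12.
Current steady state (s = 0.32): k* = (0.32/0.12)^(1/0.62) ≈ 4.8646, y* = 4.8646^0.38 ≈ 1.8242, c* = (1−0.32)·1.8242 ≈ 1.2405.
At the golden rule the marginal product of capital equals n+g+δ: 0.38·k^(0.38−1) = 0.12. Solving, k_gold = (0.38/0.12)^(1/0.62) ≈ 6.4183.
y_gold = 6.4183^0.38 ≈ 2.0268, c_gold = y_gold − 0.12·k_gold ≈ 1.2566.
Gain: Δc = 1.2566 − 1.2405 ≈ 0.0162.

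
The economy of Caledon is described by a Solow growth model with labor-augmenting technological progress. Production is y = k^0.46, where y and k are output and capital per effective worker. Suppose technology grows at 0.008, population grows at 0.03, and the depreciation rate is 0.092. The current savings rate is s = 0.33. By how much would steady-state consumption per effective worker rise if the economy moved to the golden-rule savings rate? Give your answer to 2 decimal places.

Δc ≈ 0.10

n + g + δ = 0.03 + 0.008 + 0.092 = 0.13.
Current steady state (s = 0.33): k* = (0.33/0.13)^(1/0.54) ≈ 5.6131, y* = 5.6131^0.46 ≈ 2.2112, c* = (1−0.33)·2.2112 ≈ 1.4815.
Golden rule sets MPK = n+g+δ: 0.46·k^(0.46−1) = 0.13, so k_gold = (0.46/0.13)^(1/0.54) ≈ 10.3830.
y_gold = 10.3830^0.46 ≈ 2.9343, c_gold = y_gold − 0.13·k_gold ≈ 1.5845.
Gain: Δc = 1.5845 − 1.4815 ≈ 0.1030.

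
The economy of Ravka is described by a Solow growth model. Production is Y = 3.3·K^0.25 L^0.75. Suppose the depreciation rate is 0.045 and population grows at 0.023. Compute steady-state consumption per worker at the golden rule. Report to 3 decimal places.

c_gold ≈ 5.687

Capital per worker breaks even when investment replaces (n + δ)·k; here n + δ = 0.068.
Golden rule sets MPK = n+δ: 0.25·3.3·k^(0.25−1) = 0.068, so k_gold = (0.25·3.3/0.068)^(1/0.75) ≈ 27.8779.
y_gold = 3.3·27.8779^0.25 ≈ 7.5828.
c_gold = y_gold − (n+δ)·k_gold = 7.5828 − 0.068·27.8779 ≈ 5.6871.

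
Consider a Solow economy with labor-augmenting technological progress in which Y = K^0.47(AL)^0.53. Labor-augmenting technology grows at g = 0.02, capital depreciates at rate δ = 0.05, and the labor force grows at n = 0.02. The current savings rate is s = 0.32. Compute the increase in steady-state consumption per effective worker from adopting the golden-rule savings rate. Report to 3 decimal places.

Break-even investment rate: n + g + δ = 0.02 + 0.02 + 0.05 = 0.09.
Current steady state (s = 0.32): k* = (0.32/0.09)^(1/0.53) ≈ 10.9509, y* = 10.9509^0.47 ≈ 3.0799, c* = (1−0.32)·3.0799 ≈ 2.0944.
Setting f'(k) = n+g+δ gives 0.47·k^(0.47−1) = 0.09, hence k_gold = (0.47/0.09)^(1/0.53) ≈ 22.6175.
y_gold = 22.6175^0.47 ≈ 4.3310, c_gold = y_gold − 0.09·k_gold ≈ 2.2954.
Gain: Δc = 2.2954 − 2.0944 ≈ 0.2011.

Δc ≈ 0.201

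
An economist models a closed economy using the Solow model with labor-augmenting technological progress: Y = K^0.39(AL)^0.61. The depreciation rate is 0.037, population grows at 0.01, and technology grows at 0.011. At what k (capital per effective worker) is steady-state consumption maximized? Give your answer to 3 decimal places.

n + g + δ = 0.01 + 0.011 + 0.037 = 0.058.
Golden rule sets MPK = n+g+δ: 0.39·k^(0.39−1) = 0.058, so k_gold = (0.39/0.058)^(1/0.61) ≈ 22.7395.

k_gold ≈ 22.740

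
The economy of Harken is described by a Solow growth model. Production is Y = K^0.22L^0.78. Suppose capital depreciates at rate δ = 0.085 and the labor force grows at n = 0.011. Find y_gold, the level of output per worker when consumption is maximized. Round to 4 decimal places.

Break-even investment rate: n + δ = 0.011 + 0.085 = 0.096.
Golden rule sets MPK = n+δ: 0.22·k^(0.22−1) = 0.096, so k_gold = (0.22/0.096)^(1/0.78) ≈ 2.8956.
Output: y_gold = k_gold^0.22 = 2.8956^0.22 ≈ 1.2635.

y_gold ≈ 1.2635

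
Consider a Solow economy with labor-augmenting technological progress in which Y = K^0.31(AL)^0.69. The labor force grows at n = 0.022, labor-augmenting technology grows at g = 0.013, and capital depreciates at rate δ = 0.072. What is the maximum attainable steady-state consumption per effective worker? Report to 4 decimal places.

c_gold ≈ 1.1128

Capital per effective worker breaks even when investment replaces (n + g + δ)·k; here n + g + δ = 0.107.
Maximizing c = f(k) − (n+g+δ)·k gives f'(k) = n+g+δ, i.e. 0.31·k^(0.31−1) = 0.107, so k_gold = (0.31/0.107)^(1/0.69) ≈ 4.6723.
y_gold = 4.6723^0.31 ≈ 1.6127.
c_gold = y_gold − (n+g+δ)·k_gold = 1.6127 − 0.107·4.6723 ≈ 1.1128.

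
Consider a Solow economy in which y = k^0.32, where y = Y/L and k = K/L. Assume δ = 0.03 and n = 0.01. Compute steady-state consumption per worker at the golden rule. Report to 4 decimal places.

c_gold ≈ 1.8092

Break-even investment rate: n + δ = 0.01 + 0.03 = 0.04.
Setting f'(k) = n+δ gives 0.32·k^(0.32−1) = 0.04, hence k_gold = (0.32/0.04)^(1/0.68) ≈ 21.2850.
y_gold = 21.2850^0.32 ≈ 2.6606.
c_gold = y_gold − (n+δ)·k_gold = 2.6606 − 0.04·21.2850 ≈ 1.8092.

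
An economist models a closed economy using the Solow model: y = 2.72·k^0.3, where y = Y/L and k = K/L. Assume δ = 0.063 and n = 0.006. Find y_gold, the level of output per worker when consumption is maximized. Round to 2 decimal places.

y_gold ≈ 7.84

Capital per worker breaks even when investment replaces (n + δ)·k; here n + δ = 0.069.
Golden rule sets MPK = n+δ: 0.3·2.72·k^(0.3−1) = 0.069, so k_gold = (0.3·2.72/0.069)^(1/0.7) ≈ 34.0902.
Output: y_gold = 2.72·k_gold^0.3 = 2.72·34.0902^0.3 ≈ 7.8408.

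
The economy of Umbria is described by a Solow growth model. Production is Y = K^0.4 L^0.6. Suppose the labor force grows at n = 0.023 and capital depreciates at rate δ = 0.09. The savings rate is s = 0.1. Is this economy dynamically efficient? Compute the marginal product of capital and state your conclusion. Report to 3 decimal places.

dynamically efficient; MPK ≈ 0.452

n + δ = 0.023 + 0.09 = 0.113.
Steady-state k*: s·k^0.4 = 0.113·k gives k* = (0.1/0.113)^(1/0.6) ≈ 0.8157.
MPK = 0.4·0.8157^(-0.6) ≈ 0.4520.
MPK > n+δ = 0.113, so the economy is dynamically efficient (under-saving).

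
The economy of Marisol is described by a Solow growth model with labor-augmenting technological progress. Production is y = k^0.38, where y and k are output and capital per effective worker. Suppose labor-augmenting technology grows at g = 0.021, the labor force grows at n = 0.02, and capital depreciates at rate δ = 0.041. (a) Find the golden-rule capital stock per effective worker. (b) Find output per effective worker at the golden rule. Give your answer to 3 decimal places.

(a) k_gold ≈ 11.862; (b) y_gold ≈ 2.560

Capital per effective worker breaks even when investment replaces (n + g + δ)·k; here n + g + δ = 0.082.
Setting f'(k) = n+g+δ gives 0.38·k^(0.38−1) = 0.082, hence k_gold = (0.38/0.082)^(1/0.62) ≈ 11.8616.
y_gold = 11.8616^0.38 ≈ 2.5596.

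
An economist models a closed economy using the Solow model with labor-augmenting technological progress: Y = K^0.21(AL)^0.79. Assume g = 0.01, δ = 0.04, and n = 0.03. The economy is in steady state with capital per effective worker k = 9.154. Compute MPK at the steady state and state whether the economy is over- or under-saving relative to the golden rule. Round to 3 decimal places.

Break-even investment rate: n + g + δ = 0.03 + 0.01 + 0.04 = 0.08.
MPK = 0.21·k^(0.21−1) = 0.21·9.154^(-0.79) ≈ 0.0365.
MPK < 0.08, so the economy is dynamically inefficient (over-saving).

over-saving; MPK ≈ 0.037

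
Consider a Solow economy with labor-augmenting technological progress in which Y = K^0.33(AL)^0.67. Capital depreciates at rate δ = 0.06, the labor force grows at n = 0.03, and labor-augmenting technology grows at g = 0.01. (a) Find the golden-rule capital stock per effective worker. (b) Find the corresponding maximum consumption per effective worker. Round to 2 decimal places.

Break-even investment rate: n + g + δ = 0.03 + 0.01 + 0.06 = 0.1.
Maximizing c = f(k) − (n+g+δ)·k gives f'(k) = n+g+δ, i.e. 0.33·k^(0.33−1) = 0.1, so k_gold = (0.33/0.1)^(1/0.67) ≈ 5.9416.
y_gold = 5.9416^0.33 ≈ 1.8005; c_gold = y_gold − 0.1·k_gold ≈ 1.2063.

(a) k_gold ≈ 5.94; (b) c_gold ≈ 1.21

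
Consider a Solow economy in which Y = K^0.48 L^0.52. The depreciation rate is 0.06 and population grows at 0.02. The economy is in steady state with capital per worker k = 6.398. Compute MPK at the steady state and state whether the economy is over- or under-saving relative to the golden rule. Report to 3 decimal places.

under-saving; MPK ≈ 0.183

n + δ = 0.02 + 0.06 = 0.08.
MPK = 0.48·k^(0.48−1) = 0.48·6.398^(-0.52) ≈ 0.1829.
MPK > 0.08, so the economy is dynamically efficient (under-saving).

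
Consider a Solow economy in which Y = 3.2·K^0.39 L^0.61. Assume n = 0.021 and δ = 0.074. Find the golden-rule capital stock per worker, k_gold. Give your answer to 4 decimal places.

k_gold ≈ 68.1698

n + δ = 0.021 + 0.074 = 0.095.
Setting f'(k) = n+δ gives 0.39·3.2·k^(0.39−1) = 0.095, hence k_gold = (0.39·3.2/0.095)^(1/0.61) ≈ 68.1698.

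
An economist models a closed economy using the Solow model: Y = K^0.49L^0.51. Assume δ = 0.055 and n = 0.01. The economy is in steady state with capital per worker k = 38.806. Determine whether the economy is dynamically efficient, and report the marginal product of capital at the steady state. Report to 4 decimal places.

Break-even investment rate: n + δ = 0.01 + 0.055 = 0.065.
MPK = 0.49·k^(0.49−1) = 0.49·38.806^(-0.51) ≈ 0.0758.
MPK > 0.065, so the economy is dynamically efficient (under-saving).

dynamically efficient; MPK ≈ 0.0758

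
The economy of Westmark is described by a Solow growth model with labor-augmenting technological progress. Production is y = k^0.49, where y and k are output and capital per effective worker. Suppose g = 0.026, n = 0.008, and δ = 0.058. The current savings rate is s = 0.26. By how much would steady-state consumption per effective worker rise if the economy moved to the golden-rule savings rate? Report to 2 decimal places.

n + g + δ = 0.008 + 0.026 + 0.058 = 0.092.
Current steady state (s = 0.26): k* = (0.26/0.092)^(1/0.51) ≈ 7.6679, y* = 7.6679^0.49 ≈ 2.7133, c* = (1−0.26)·2.7133 ≈ 2.0078.
Setting f'(k) = n+g+δ gives 0.49·k^(0.49−1) = 0.092, hence k_gold = (0.49/0.092)^(1/0.51) ≈ 26.5662.
y_gold = 26.5662^0.49 ≈ 4.9879, c_gold = y_gold − 0.092·k_gold ≈ 2.5439.
Gain: Δc = 2.5439 − 2.0078 ≈ 0.5360.

Δc ≈ 0.54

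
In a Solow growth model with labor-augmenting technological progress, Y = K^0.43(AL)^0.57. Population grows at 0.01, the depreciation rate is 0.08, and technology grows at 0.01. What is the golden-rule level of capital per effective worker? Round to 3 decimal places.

The effective depreciation rate is n + g + δ = 0.01 + 0.01 + 0.08 = 0.1.
Golden rule sets MPK = n+g+δ: 0.43·k^(0.43−1) = 0.1, so k_gold = (0.43/0.1)^(1/0.57) ≈ 12.9225.

k_gold ≈ 12.923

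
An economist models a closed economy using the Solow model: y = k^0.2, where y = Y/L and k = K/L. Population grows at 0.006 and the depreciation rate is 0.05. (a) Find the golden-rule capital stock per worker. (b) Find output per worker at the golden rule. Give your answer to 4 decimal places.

n + δ = 0.006 + 0.05 = 0.056.
Setting f'(k) = n+δ gives 0.2·k^(0.2−1) = 0.056, hence k_gold = (0.2/0.056)^(1/0.8) ≈ 4.9097.
y_gold = 4.9097^0.2 ≈ 1.3747.

(a) k_gold ≈ 4.9097; (b) y_gold ≈ 1.3747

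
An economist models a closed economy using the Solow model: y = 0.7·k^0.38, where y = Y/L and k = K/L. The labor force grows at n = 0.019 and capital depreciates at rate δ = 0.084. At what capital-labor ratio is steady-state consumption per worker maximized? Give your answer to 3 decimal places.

k_gold ≈ 4.619

Capital per worker breaks even when investment replaces (n + δ)·k; here n + δ = 0.103.
At the golden rule the marginal product of capital equals n+δ: 0.38·0.7·k^(0.38−1) = 0.103. Solving, k_gold = (0.38·0.7/0.103)^(1/0.62) ≈ 4.6194.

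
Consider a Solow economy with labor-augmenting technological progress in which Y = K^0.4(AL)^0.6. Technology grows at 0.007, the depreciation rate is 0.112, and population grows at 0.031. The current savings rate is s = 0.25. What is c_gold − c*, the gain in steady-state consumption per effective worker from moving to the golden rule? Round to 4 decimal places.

Δc ≈ 0.0995

The effective depreciation rate is n + g + δ = 0.031 + 0.007 + 0.112 = 0.15.
Current steady state (s = 0.25): k* = (0.25/0.15)^(1/0.6) ≈ 2.3429, y* = 2.3429^0.4 ≈ 1.4057, c* = (1−0.25)·1.4057 ≈ 1.0543.
Setting f'(k) = n+g+δ gives 0.4·k^(0.4−1) = 0.15, hence k_gold = (0.4/0.15)^(1/0.6) ≈ 5.1280.
y_gold = 5.1280^0.4 ≈ 1.9230, c_gold = y_gold − 0.15·k_gold ≈ 1.1538.
Gain: Δc = 1.1538 − 1.0543 ≈ 0.0995.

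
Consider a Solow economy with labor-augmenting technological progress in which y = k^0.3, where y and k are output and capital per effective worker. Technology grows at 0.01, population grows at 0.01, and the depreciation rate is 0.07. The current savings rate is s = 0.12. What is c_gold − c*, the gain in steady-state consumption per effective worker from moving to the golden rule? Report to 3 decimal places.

The effective depreciation rate is n + g + δ = 0.01 + 0.01 + 0.07 = 0.09.
Current steady state (s = 0.12): k* = (0.12/0.09)^(1/0.7) ≈ 1.5083, y* = 1.5083^0.3 ≈ 1.1312, c* = (1−0.12)·1.1312 ≈ 0.9955.
At the golden rule the marginal product of capital equals n+g+δ: 0.3·k^(0.3−1) = 0.09. Solving, k_gold = (0.3/0.09)^(1/0.7) ≈ 5.5843.
y_gold = 5.5843^0.3 ≈ 1.6753, c_gold = y_gold − 0.09·k_gold ≈ 1.1727.
Gain: Δc = 1.1727 − 0.9955 ≈ 0.1772.

Δc ≈ 0.177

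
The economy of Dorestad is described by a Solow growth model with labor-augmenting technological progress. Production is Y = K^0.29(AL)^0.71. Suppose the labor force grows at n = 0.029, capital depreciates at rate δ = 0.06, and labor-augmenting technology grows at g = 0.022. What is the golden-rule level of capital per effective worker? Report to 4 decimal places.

k_gold ≈ 3.8675

Capital per effective worker breaks even when investment replaces (n + g + δ)·k; here n + g + δ = 0.111.
Setting f'(k) = n+g+δ gives 0.29·k^(0.29−1) = 0.111, hence k_gold = (0.29/0.111)^(1/0.71) ≈ 3.8675.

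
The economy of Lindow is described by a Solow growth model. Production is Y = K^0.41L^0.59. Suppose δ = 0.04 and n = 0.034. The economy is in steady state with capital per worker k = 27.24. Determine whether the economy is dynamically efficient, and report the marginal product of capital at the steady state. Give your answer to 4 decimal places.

Capital per worker breaks even when investment replaces (n + δ)·k; here n + δ = 0.074.
MPK = 0.41·k^(0.41−1) = 0.41·27.24^(-0.59) ≈ 0.0583.
MPK < 0.074, so the economy is dynamically inefficient (over-saving).

dynamically inefficient; MPK ≈ 0.0583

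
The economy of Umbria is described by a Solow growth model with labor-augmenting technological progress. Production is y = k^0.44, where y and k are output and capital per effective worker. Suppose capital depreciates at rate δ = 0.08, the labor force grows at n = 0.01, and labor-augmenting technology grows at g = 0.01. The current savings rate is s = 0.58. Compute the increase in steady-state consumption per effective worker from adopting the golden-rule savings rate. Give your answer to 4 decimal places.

Δc ≈ 0.1223

n + g + δ = 0.01 + 0.01 + 0.08 = 0.1.
Current steady state (s = 0.58): k* = (0.58/0.1)^(1/0.56) ≈ 23.0815, y* = 23.0815^0.44 ≈ 3.9796, c* = (1−0.58)·3.9796 ≈ 1.6714.
Setting f'(k) = n+g+δ gives 0.44·k^(0.44−1) = 0.1, hence k_gold = (0.44/0.1)^(1/0.56) ≈ 14.0936.
y_gold = 14.0936^0.44 ≈ 3.2031, c_gold = y_gold − 0.1·k_gold ≈ 1.7937.
Gain: Δc = 1.7937 − 1.6714 ≈ 0.1223.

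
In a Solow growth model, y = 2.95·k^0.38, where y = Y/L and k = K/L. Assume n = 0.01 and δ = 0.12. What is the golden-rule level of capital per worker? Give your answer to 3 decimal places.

k_gold ≈ 32.295

The effective depreciation rate is n + δ = 0.01 + 0.12 = 0.13.
Setting f'(k) = n+δ gives 0.38·2.95·k^(0.38−1) = 0.13, hence k_gold = (0.38·2.95/0.13)^(1/0.62) ≈ 32.2948.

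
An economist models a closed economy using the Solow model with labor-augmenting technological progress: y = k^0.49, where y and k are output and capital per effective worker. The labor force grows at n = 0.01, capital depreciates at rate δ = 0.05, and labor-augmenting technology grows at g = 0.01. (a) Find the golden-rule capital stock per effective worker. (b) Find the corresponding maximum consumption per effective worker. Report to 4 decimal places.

(a) k_gold ≈ 45.3999; (b) c_gold ≈ 3.3077

Break-even investment rate: n + g + δ = 0.01 + 0.01 + 0.05 = 0.07.
At the golden rule the marginal product of capital equals n+g+δ: 0.49·k^(0.49−1) = 0.07. Solving, k_gold = (0.49/0.07)^(1/0.51) ≈ 45.3999.
y_gold = 45.3999^0.49 ≈ 6.4857; c_gold = y_gold − 0.07·k_gold ≈ 3.3077.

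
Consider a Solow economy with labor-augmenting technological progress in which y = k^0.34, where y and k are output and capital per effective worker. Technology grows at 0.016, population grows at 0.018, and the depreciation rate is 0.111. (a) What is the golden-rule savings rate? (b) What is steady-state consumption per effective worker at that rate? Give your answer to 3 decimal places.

(a) s_gold = 0.340; (b) c_gold ≈ 1.024

Capital per effective worker breaks even when investment replaces (n + g + δ)·k; here n + g + δ = 0.145.
For Cobb-Douglas, s_gold equals capital's share: s_gold = 0.34.
Golden rule sets MPK = n+g+δ: 0.34·k^(0.34−1) = 0.145, so k_gold = (0.34/0.145)^(1/0.66) ≈ 3.6373.
y_gold = 3.6373^0.34 ≈ 1.5512; c_gold = (1−0.34)·y_gold ≈ 1.0238.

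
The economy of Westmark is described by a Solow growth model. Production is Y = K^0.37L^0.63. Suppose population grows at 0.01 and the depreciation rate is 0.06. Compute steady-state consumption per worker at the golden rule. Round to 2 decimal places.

c_gold ≈ 1.68

n + δ = 0.01 + 0.06 = 0.07.
Setting f'(k) = n+δ gives 0.37·k^(0.37−1) = 0.07, hence k_gold = (0.37/0.07)^(1/0.63) ≈ 14.0535.
y_gold = 14.0535^0.37 ≈ 2.6588.
c_gold = y_gold − (n+δ)·k_gold = 2.6588 − 0.07·14.0535 ≈ 1.6750.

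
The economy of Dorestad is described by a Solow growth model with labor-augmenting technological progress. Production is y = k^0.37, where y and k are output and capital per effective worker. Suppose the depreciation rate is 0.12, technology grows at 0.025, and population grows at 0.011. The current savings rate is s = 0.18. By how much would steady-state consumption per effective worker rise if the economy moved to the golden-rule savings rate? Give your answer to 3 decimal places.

Δc ≈ 0.154

Break-even investment rate: n + g + δ = 0.011 + 0.025 + 0.12 = 0.156.
Current steady state (s = 0.18): k* = (0.18/0.156)^(1/0.63) ≈ 1.2550, y* = 1.2550^0.37 ≈ 1.0877, c* = (1−0.18)·1.0877 ≈ 0.8919.
Setting f'(k) = n+g+δ gives 0.37·k^(0.37−1) = 0.156, hence k_gold = (0.37/0.156)^(1/0.63) ≈ 3.9388.
y_gold = 3.9388^0.37 ≈ 1.6607, c_gold = y_gold − 0.156·k_gold ≈ 1.0462.
Gain: Δc = 1.0462 − 0.8919 ≈ 0.1543.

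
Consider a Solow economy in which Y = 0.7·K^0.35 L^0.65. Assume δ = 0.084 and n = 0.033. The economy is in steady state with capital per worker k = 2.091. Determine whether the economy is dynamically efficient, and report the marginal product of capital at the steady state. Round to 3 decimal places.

dynamically efficient; MPK ≈ 0.152

Capital per worker breaks even when investment replaces (n + δ)·k; here n + δ = 0.117.
MPK = 0.35·0.7·k^(0.35−1) = 0.35·0.7·2.091^(-0.65) ≈ 0.1517.
MPK > 0.117, so the economy is dynamically efficient (under-saving).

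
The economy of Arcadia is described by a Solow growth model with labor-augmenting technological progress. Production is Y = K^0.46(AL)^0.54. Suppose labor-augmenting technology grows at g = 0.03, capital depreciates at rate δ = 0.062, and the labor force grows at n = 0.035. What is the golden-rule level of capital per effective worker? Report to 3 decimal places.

Capital per effective worker breaks even when investment replaces (n + g + δ)·k; here n + g + δ = 0.127.
At the golden rule the marginal product of capital equals n+g+δ: 0.46·k^(0.46−1) = 0.127. Solving, k_gold = (0.46/0.127)^(1/0.54) ≈ 10.8418.

k_gold ≈ 10.842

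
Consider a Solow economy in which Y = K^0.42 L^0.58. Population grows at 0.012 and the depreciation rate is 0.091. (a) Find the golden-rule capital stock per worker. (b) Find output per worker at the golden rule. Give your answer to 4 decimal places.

The effective depreciation rate is n + δ = 0.012 + 0.091 = 0.103.
Setting f'(k) = n+δ gives 0.42·k^(0.42−1) = 0.103, hence k_gold = (0.42/0.103)^(1/0.58) ≈ 11.2833.
y_gold = 11.2833^0.42 ≈ 2.7671.

(a) k_gold ≈ 11.2833; (b) y_gold ≈ 2.7671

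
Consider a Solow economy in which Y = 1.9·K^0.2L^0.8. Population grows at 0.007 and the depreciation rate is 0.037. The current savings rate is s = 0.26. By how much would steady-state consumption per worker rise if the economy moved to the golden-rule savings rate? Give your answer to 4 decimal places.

Δc ≈ 0.0320

The effective depreciation rate is n + δ = 0.007 + 0.037 = 0.044.
Current steady state (s = 0.26): k* = (0.26·1.9/0.044)^(1/0.8) ≈ 20.5515, y* = 1.9·20.5515^0.2 ≈ 3.4779, c* = (1−0.26)·3.4779 ≈ 2.5737.
At the golden rule the marginal product of capital equals n+δ: 0.2·1.9·k^(0.2−1) = 0.044. Solving, k_gold = (0.2·1.9/0.044)^(1/0.8) ≈ 14.8052.
y_gold = 1.9·14.8052^0.2 ≈ 3.2571, c_gold = y_gold − 0.044·k_gold ≈ 2.6057.
Gain: Δc = 2.6057 − 2.5737 ≈ 0.0320.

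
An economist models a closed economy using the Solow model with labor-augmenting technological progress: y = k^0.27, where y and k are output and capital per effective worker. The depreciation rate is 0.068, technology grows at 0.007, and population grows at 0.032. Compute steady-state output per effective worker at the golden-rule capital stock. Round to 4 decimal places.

y_gold ≈ 1.4082

n + g + δ = 0.032 + 0.007 + 0.068 = 0.107.
Setting f'(k) = n+g+δ gives 0.27·k^(0.27−1) = 0.107, hence k_gold = (0.27/0.107)^(1/0.73) ≈ 3.5535.
Output: y_gold = k_gold^0.27 = 3.5535^0.27 ≈ 1.4082.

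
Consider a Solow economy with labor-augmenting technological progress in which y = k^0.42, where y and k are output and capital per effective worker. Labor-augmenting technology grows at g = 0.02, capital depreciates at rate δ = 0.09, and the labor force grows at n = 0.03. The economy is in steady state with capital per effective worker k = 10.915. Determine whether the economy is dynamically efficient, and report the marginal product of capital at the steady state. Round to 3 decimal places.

n + g + δ = 0.03 + 0.02 + 0.09 = 0.14.
MPK = 0.42·k^(0.42−1) = 0.42·10.915^(-0.58) ≈ 0.1050.
MPK < 0.14, so the economy is dynamically inefficient (over-saving).

dynamically inefficient; MPK ≈ 0.105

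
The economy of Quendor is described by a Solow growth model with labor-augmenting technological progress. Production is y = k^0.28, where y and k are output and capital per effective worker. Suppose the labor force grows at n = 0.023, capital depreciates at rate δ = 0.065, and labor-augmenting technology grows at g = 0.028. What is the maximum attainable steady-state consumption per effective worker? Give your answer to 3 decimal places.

c_gold ≈ 1.014

The effective depreciation rate is n + g + δ = 0.023 + 0.028 + 0.065 = 0.116.
At the golden rule the marginal product of capital equals n+g+δ: 0.28·k^(0.28−1) = 0.116. Solving, k_gold = (0.28/0.116)^(1/0.72) ≈ 3.4004.
y_gold = 3.4004^0.28 ≈ 1.4087.
c_gold = y_gold − (n+g+δ)·k_gold = 1.4087 − 0.116·3.4004 ≈ 1.0143.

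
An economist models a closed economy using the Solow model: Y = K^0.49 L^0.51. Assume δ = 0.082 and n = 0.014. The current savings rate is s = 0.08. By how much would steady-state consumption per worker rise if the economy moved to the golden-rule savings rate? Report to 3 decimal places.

Δc ≈ 1.670

n + δ = 0.014 + 0.082 = 0.096.
Current steady state (s = 0.08): k* = (0.08/0.096)^(1/0.51) ≈ 0.6994, y* = 0.6994^0.49 ≈ 0.8393, c* = (1−0.08)·0.8393 ≈ 0.7722.
Golden rule sets MPK = n+δ: 0.49·k^(0.49−1) = 0.096, so k_gold = (0.49/0.096)^(1/0.51) ≈ 24.4393.
y_gold = 24.4393^0.49 ≈ 4.7881, c_gold = y_gold − 0.096·k_gold ≈ 2.4419.
Gain: Δc = 2.4419 − 0.7722 ≈ 1.6698.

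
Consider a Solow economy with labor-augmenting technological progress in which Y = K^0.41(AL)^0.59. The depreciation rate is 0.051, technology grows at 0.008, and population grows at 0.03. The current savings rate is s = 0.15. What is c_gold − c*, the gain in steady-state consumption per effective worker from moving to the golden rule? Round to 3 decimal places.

Δc ≈ 0.484

The effective depreciation rate is n + g + δ = 0.03 + 0.008 + 0.051 = 0.089.
Current steady state (s = 0.15): k* = (0.15/0.089)^(1/0.59) ≈ 2.4224, y* = 2.4224^0.41 ≈ 1.4373, c* = (1−0.15)·1.4373 ≈ 1.2217.
Golden rule sets MPK = n+g+δ: 0.41·k^(0.41−1) = 0.089, so k_gold = (0.41/0.089)^(1/0.59) ≈ 13.3167.
y_gold = 13.3167^0.41 ≈ 2.8907, c_gold = y_gold − 0.089·k_gold ≈ 1.7055.
Gain: Δc = 1.7055 − 1.2217 ≈ 0.4838.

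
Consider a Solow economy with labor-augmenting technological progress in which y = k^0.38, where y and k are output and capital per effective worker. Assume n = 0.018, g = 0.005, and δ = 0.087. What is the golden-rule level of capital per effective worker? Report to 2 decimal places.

k_gold ≈ 7.39

Break-even investment rate: n + g + δ = 0.018 + 0.005 + 0.087 = 0.11.
At the golden rule the marginal product of capital equals n+g+δ: 0.38·k^(0.38−1) = 0.11. Solving, k_gold = (0.38/0.11)^(1/0.62) ≈ 7.3854.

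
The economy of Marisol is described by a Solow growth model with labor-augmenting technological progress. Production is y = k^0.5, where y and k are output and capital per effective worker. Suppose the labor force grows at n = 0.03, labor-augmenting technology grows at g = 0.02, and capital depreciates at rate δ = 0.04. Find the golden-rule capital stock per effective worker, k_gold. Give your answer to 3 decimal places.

k_gold ≈ 30.864

Capital per effective worker breaks even when investment replaces (n + g + δ)·k; here n + g + δ = 0.09.
Setting f'(k) = n+g+δ gives 0.5·k^(0.5−1) = 0.09, hence k_gold = (0.5/0.09)^(1/0.5) ≈ 30.8642.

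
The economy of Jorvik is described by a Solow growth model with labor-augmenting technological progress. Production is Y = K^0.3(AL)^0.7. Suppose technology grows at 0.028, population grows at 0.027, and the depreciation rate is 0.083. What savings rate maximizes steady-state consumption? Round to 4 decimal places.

The effective depreciation rate is n + g + δ = 0.027 + 0.028 + 0.083 = 0.138.
At the golden rule MPK = n+g+δ, and in any Cobb-Douglas steady state s = (n+g+δ)·k/y = MPK·k/y = capital's share 0.3.

s_gold = 0.3000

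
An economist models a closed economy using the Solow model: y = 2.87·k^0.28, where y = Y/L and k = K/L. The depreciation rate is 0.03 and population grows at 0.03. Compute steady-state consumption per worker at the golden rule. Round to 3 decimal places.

The effective depreciation rate is n + δ = 0.03 + 0.03 = 0.06.
Maximizing c = f(k) − (n+δ)·k gives f'(k) = n+δ, i.e. 0.28·2.87·k^(0.28−1) = 0.06, so k_gold = (0.28·2.87/0.06)^(1/0.72) ≈ 36.7386.
y_gold = 2.87·36.7386^0.28 ≈ 7.8726.
c_gold = y_gold − (n+δ)·k_gold = 7.8726 − 0.06·36.7386 ≈ 5.6682.

c_gold ≈ 5.668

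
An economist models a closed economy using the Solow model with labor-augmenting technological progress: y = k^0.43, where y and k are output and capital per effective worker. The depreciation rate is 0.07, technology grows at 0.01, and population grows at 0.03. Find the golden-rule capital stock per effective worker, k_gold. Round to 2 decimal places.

Break-even investment rate: n + g + δ = 0.03 + 0.01 + 0.07 = 0.11.
Golden rule sets MPK = n+g+δ: 0.43·k^(0.43−1) = 0.11, so k_gold = (0.43/0.11)^(1/0.57) ≈ 10.9328.

k_gold ≈ 10.93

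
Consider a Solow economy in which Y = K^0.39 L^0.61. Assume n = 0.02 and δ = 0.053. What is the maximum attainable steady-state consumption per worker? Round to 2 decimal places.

c_gold ≈ 1.78

Capital per worker breaks even when investment replaces (n + δ)·k; here n + δ = 0.073.
At the golden rule the marginal product of capital equals n+δ: 0.39·k^(0.39−1) = 0.073. Solving, k_gold = (0.39/0.073)^(1/0.61) ≈ 15.5962.
y_gold = 15.5962^0.39 ≈ 2.9193.
c_gold = y_gold − (n+δ)·k_gold = 2.9193 − 0.073·15.5962 ≈ 1.7808.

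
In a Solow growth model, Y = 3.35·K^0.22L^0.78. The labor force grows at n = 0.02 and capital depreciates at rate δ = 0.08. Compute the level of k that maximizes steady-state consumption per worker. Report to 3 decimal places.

k_gold ≈ 12.946

Capital per worker breaks even when investment replaces (n + δ)·k; here n + δ = 0.1.
At the golden rule the marginal product of capital equals n+δ: 0.22·3.35·k^(0.22−1) = 0.1. Solving, k_gold = (0.22·3.35/0.1)^(1/0.78) ≈ 12.9461.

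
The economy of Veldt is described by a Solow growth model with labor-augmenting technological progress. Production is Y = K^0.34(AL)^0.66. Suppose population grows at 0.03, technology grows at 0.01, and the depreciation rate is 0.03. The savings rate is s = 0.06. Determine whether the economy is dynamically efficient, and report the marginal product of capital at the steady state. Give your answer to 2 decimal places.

n + g + δ = 0.03 + 0.01 + 0.03 = 0.07.
Steady-state k*: s·k^0.34 = 0.07·k gives k* = (0.06/0.07)^(1/0.66) ≈ 0.7917.
MPK = 0.34·0.7917^(-0.66) ≈ 0.3967.
MPK > n+g+δ = 0.07, so the economy is dynamically efficient (under-saving).

dynamically efficient; MPK ≈ 0.40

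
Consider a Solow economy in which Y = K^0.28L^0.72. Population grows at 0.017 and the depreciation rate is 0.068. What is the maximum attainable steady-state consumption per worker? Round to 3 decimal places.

Break-even investment rate: n + δ = 0.017 + 0.068 = 0.085.
Maximizing c = f(k) − (n+δ)·k gives f'(k) = n+δ, i.e. 0.28·k^(0.28−1) = 0.085, so k_gold = (0.28/0.085)^(1/0.72) ≈ 5.2370.
y_gold = 5.2370^0.28 ≈ 1.5898.
c_gold = y_gold − (n+δ)·k_gold = 1.5898 − 0.085·5.2370 ≈ 1.1447.

c_gold ≈ 1.145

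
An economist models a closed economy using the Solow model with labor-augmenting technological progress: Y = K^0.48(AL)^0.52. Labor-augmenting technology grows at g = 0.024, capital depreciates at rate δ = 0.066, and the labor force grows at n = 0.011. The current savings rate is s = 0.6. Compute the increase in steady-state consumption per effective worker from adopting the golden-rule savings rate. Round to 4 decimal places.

Capital per effective worker breaks even when investment replaces (n + g + δ)·k; here n + g + δ = 0.101.
Current steady state (s = 0.6): k* = (0.6/0.101)^(1/0.52) ≈ 30.7705, y* = 30.7705^0.48 ≈ 5.1797, c* = (1−0.6)·5.1797 ≈ 2.0719.
At the golden rule the marginal product of capital equals n+g+δ: 0.48·k^(0.48−1) = 0.101. Solving, k_gold = (0.48/0.101)^(1/0.52) ≈ 20.0341.
y_gold = 20.0341^0.48 ≈ 4.2155, c_gold = y_gold − 0.101·k_gold ≈ 2.1921.
Gain: Δc = 2.1921 − 2.0719 ≈ 0.1202.

Δc ≈ 0.1202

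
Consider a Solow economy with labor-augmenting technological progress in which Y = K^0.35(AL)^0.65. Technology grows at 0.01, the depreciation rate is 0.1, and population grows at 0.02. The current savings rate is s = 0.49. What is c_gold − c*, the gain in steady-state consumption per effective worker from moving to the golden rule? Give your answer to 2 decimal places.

The effective depreciation rate is n + g + δ = 0.02 + 0.01 + 0.1 = 0.13.
Current steady state (s = 0.49): k* = (0.49/0.13)^(1/0.65) ≈ 7.7009, y* = 7.7009^0.35 ≈ 2.0431, c* = (1−0.49)·2.0431 ≈ 1.0420.
Setting f'(k) = n+g+δ gives 0.35·k^(0.35−1) = 0.13, hence k_gold = (0.35/0.13)^(1/0.65) ≈ 4.5891.
y_gold = 4.5891^0.35 ≈ 1.7045, c_gold = y_gold − 0.13·k_gold ≈ 1.1079.
Gain: Δc = 1.1079 − 1.0420 ≈ 0.0660.

Δc ≈ 0.07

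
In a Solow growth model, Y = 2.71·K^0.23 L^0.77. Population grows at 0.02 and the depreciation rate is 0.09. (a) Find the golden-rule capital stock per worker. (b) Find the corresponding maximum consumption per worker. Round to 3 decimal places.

(a) k_gold ≈ 9.513; (b) c_gold ≈ 3.503

Break-even investment rate: n + δ = 0.02 + 0.09 = 0.11.
Golden rule sets MPK = n+δ: 0.23·2.71·k^(0.23−1) = 0.11, so k_gold = (0.23·2.71/0.11)^(1/0.77) ≈ 9.5130.
y_gold = 2.71·9.5130^0.23 ≈ 4.5497; c_gold = y_gold − 0.11·k_gold ≈ 3.5033.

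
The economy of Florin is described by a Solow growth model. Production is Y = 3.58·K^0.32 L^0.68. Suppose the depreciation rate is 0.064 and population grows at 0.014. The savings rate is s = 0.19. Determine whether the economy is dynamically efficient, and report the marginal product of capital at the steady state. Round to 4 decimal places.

dynamically efficient; MPK ≈ 0.1314

Capital per worker breaks even when investment replaces (n + δ)·k; here n + δ = 0.078.
Steady-state k*: s·A·k^0.32 = 0.078·k gives k* = (0.19·3.58/0.078)^(1/0.68) ≈ 24.1630.
MPK = 0.32·3.58·24.1630^(-0.68) ≈ 0.1314.
MPK > n+δ = 0.078, so the economy is dynamically efficient (under-saving).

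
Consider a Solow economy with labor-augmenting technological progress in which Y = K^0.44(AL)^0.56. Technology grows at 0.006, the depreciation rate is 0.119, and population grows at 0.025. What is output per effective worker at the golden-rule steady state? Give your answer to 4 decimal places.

y_gold ≈ 2.3292

The effective depreciation rate is n + g + δ = 0.025 + 0.006 + 0.119 = 0.15.
Setting f'(k) = n+g+δ gives 0.44·k^(0.44−1) = 0.15, hence k_gold = (0.44/0.15)^(1/0.56) ≈ 6.8324.
Output: y_gold = k_gold^0.44 = 6.8324^0.44 ≈ 2.3292.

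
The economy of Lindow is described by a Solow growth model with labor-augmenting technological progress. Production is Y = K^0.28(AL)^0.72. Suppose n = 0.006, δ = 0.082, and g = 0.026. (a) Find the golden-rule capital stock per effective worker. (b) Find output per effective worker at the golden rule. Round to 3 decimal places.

Break-even investment rate: n + g + δ = 0.006 + 0.026 + 0.082 = 0.114.
Golden rule sets MPK = n+g+δ: 0.28·k^(0.28−1) = 0.114, so k_gold = (0.28/0.114)^(1/0.72) ≈ 3.4835.
y_gold = 3.4835^0.28 ≈ 1.4183.

(a) k_gold ≈ 3.484; (b) y_gold ≈ 1.418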